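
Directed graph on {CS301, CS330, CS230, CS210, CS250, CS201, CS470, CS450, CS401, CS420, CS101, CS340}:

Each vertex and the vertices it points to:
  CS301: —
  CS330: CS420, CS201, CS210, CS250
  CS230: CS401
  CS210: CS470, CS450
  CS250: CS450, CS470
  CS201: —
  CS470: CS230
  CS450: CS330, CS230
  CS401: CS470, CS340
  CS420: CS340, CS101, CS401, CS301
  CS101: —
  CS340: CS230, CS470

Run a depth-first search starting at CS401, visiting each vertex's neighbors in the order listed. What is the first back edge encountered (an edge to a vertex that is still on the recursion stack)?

CS230->CS401

DFS from CS401 (visiting each vertex's neighbors in the order listed); mark gray on enter, black on exit:
CS401 gray
  CS470 gray
    CS230 gray
      CS230→CS401: CS401 is gray → back edge
First back edge: CS230 → CS401.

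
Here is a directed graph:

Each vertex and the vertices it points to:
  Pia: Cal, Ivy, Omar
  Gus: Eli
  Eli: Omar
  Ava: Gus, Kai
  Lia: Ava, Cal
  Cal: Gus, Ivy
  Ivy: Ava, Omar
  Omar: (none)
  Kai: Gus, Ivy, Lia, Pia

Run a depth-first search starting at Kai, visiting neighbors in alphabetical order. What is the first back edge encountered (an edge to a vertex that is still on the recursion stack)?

Ava->Kai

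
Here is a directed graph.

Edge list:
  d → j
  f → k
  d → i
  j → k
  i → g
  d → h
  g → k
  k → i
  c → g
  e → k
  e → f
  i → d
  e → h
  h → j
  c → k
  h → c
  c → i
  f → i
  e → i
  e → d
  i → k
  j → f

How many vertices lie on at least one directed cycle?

8

A vertex is on a directed cycle iff it belongs to a strongly connected component of size ≥ 2 (or has a self-loop).
The vertices on cycles are {c, d, f, g, h, i, j, k} — 8 in total.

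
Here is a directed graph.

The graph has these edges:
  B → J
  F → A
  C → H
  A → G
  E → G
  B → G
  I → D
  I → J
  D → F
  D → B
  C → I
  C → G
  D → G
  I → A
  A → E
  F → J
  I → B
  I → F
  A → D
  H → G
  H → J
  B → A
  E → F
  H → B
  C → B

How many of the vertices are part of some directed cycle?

5

A vertex is on a directed cycle iff it belongs to a strongly connected component of size ≥ 2 (or has a self-loop).
The vertices on cycles are {A, B, D, E, F} — 5 in total.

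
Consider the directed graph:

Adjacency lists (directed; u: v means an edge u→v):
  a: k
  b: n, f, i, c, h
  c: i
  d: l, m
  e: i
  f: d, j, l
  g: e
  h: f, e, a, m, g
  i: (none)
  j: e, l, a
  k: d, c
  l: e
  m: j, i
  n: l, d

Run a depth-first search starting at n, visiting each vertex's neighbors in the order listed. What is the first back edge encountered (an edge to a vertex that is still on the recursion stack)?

DFS from n (visiting each vertex's neighbors in the order listed); mark gray on enter, black on exit:
n gray
  l gray
    e gray
      i gray
      i black
    e black
  l black
  d gray
    d→l: l black — skip
    m gray
      j gray
        j→e: e black — skip
        j→l: l black — skip
        a gray
          k gray
            k→d: d is gray → back edge
First back edge: k → d.

k→d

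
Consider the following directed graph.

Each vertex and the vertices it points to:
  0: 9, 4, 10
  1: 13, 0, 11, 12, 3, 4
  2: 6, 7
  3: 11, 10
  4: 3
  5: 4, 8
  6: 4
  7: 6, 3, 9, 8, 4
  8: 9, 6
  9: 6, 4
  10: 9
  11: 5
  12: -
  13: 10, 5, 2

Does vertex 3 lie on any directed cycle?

Yes

3 is on a cycle iff 3 can reach itself via ≥1 edge.
3 → 11 → 5 → 4 → 3 — yes.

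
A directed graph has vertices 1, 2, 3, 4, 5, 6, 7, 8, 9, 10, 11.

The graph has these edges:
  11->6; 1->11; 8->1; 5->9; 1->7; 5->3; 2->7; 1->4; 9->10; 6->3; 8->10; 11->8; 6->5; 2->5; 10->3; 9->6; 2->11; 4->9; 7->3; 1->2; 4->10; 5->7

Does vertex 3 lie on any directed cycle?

3 lies on a cycle iff there is a path from 3 back to itself.
Exploring from 3, it never reaches itself; equivalently, its strongly connected component is a singleton.

No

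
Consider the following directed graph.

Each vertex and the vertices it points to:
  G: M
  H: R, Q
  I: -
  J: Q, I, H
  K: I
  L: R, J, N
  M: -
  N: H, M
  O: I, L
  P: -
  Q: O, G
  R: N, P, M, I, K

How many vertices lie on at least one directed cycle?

A vertex is on a directed cycle iff it belongs to a strongly connected component of size ≥ 2 (or has a self-loop).
The vertices on cycles are {H, J, L, N, O, Q, R} — 7 in total.

7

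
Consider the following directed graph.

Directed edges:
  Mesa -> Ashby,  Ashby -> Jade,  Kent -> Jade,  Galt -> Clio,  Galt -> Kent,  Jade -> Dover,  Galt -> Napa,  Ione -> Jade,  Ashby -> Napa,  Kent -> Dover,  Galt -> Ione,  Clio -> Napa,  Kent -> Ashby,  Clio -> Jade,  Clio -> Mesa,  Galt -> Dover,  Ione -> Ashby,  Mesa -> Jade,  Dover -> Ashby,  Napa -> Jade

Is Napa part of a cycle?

Napa is on a cycle iff Napa can reach itself via ≥1 edge.
Napa → Jade → Dover → Ashby → Napa — yes.

Yes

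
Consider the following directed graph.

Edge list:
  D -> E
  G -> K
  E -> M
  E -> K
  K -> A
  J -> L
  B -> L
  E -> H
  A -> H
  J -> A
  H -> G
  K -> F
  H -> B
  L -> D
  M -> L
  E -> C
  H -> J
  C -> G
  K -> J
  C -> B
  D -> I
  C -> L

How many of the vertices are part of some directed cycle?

11

A vertex is on a directed cycle iff it belongs to a strongly connected component of size ≥ 2 (or has a self-loop).
The vertices on cycles are {A, B, C, D, E, G, H, J, K, L, M} — 11 in total.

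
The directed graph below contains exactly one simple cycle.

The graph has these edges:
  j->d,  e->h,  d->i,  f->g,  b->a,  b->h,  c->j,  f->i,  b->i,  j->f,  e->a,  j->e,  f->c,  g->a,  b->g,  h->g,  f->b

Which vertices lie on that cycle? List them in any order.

DFS with gray/black marking from j:
j gray
  d gray
    i gray
    i black
  d black
  f gray
    f→i: i black — skip
    b gray
      b→i: i black — skip
      g gray
        a gray
        a black
      g black
      b→a: a black — skip
      h gray
        h→g: g black — skip
      h black
    b black
    c gray
      c→j: j is gray → back edge
Back edge closes the cycle j → f → c → j; its vertices are {c, f, j}.

c, f, j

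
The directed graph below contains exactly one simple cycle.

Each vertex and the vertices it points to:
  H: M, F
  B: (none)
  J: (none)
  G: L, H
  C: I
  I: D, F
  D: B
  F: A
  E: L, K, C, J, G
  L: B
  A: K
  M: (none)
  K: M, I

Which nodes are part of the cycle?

DFS with gray/black marking from K:
K gray
  M gray
  M black
  I gray
    D gray
      B gray
      B black
    D black
    F gray
      A gray
        A→K: K is gray → back edge
Back edge closes the cycle K → I → F → A → K; its vertices are {A, F, I, K}.

A, F, I, K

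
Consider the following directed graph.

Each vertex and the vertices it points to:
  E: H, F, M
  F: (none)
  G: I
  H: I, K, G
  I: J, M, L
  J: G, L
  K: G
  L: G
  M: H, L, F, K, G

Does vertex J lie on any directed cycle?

J is on a cycle iff J can reach itself via ≥1 edge.
J → G → I → J — yes.

Yes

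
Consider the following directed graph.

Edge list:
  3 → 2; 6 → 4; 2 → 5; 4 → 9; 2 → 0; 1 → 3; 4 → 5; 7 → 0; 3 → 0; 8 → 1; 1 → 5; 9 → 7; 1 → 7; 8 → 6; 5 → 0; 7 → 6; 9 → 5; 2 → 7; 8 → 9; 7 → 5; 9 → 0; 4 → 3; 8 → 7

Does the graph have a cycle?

Yes

DFS with white/gray/black marking, starting from 9:
9 gray
  0 gray
  0 black
  5 gray
    5→0: 0 black — skip
  5 black
  7 gray
    7→5: 5 black — skip
    6 gray
      4 gray
        4→5: 5 black — skip
        4→9: 9 is gray → back edge
Back edge found, so a cycle exists: 9 → 7 → 6 → 4 → 9.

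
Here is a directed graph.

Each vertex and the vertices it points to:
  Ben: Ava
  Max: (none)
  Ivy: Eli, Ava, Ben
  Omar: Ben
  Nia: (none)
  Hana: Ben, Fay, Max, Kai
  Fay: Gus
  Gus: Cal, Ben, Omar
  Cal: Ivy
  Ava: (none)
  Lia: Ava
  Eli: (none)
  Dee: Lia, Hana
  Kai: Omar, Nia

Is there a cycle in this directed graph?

DFS with white/gray/black marking, starting from Max:
Max gray
Max black
Ben gray
  Ava gray
  Ava black
Ben black
Ivy gray
  Eli gray
  Eli black
  Ivy→Ava: Ava black — skip
  Ivy→Ben: Ben black — skip
Ivy black
Omar gray
  Omar→Ben: Ben black — skip
Omar black
Nia gray
Nia black
Hana gray
  Hana→Ben: Ben black — skip
  Fay gray
    Gus gray
      Cal gray
        Cal→Ivy: Ivy black — skip
      Cal black
      Gus→Ben: Ben black — skip
      Gus→Omar: Omar black — skip
    Gus black
  Fay black
  Hana→Max: Max black — skip
  Kai gray
    Kai→Omar: Omar black — skip
    Kai→Nia: Nia black — skip
  Kai black
Hana black
Lia gray
  Lia→Ava: Ava black — skip
Lia black
Dee gray
  Dee→Lia: Lia black — skip
  Dee→Hana: Hana black — skip
Dee black
Every edge goes to a white or black vertex — no back edge, so the graph is acyclic.

No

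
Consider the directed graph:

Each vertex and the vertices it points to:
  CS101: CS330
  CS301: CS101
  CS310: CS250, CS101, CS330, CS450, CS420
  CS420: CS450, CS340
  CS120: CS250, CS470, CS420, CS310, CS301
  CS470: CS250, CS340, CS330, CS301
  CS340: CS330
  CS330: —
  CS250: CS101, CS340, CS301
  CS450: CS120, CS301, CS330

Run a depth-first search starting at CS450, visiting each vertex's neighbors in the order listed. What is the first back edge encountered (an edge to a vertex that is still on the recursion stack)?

CS420→CS450

DFS from CS450 (visiting each vertex's neighbors in the order listed); mark gray on enter, black on exit:
CS450 gray
  CS120 gray
    CS250 gray
      CS101 gray
        CS330 gray
        CS330 black
      CS101 black
      CS340 gray
        CS340→CS330: CS330 black — skip
      CS340 black
      CS301 gray
        CS301→CS101: CS101 black — skip
      CS301 black
    CS250 black
    CS470 gray
      CS470→CS250: CS250 black — skip
      CS470→CS340: CS340 black — skip
      CS470→CS330: CS330 black — skip
      CS470→CS301: CS301 black — skip
    CS470 black
    CS420 gray
      CS420→CS450: CS450 is gray → back edge
First back edge: CS420 → CS450.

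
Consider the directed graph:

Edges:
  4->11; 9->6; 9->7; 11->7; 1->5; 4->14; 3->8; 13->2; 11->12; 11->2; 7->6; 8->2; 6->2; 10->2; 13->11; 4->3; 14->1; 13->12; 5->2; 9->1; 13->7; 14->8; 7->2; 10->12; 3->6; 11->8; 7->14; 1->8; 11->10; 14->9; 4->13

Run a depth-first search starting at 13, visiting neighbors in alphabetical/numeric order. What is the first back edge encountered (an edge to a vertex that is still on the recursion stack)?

9->7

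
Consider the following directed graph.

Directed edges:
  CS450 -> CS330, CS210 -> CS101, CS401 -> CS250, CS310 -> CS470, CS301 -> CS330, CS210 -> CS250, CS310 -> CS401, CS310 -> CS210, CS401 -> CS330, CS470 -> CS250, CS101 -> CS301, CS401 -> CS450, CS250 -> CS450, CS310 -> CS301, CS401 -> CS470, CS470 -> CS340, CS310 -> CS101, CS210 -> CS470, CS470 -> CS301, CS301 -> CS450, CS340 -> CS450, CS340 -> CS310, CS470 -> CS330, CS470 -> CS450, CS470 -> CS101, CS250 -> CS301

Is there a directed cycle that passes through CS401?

CS401 is on a cycle iff CS401 can reach itself via ≥1 edge.
CS401 → CS470 → CS340 → CS310 → CS401 — yes.

Yes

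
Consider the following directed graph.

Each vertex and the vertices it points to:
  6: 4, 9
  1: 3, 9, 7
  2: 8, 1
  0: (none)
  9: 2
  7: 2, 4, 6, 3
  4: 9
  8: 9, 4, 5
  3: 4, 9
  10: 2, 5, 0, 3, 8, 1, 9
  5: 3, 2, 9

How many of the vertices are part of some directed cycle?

9

A vertex is on a directed cycle iff it belongs to a strongly connected component of size ≥ 2 (or has a self-loop).
The vertices on cycles are {1, 2, 3, 4, 5, 6, 7, 8, 9} — 9 in total.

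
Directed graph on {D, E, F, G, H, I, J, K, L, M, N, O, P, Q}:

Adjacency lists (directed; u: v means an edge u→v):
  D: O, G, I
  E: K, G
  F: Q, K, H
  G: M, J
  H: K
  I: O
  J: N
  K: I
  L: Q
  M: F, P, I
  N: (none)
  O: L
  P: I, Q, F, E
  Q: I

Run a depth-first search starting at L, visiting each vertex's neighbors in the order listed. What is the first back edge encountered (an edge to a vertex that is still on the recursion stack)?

O->L

DFS from L (visiting each vertex's neighbors in the order listed); mark gray on enter, black on exit:
L gray
  Q gray
    I gray
      O gray
        O→L: L is gray → back edge
First back edge: O → L.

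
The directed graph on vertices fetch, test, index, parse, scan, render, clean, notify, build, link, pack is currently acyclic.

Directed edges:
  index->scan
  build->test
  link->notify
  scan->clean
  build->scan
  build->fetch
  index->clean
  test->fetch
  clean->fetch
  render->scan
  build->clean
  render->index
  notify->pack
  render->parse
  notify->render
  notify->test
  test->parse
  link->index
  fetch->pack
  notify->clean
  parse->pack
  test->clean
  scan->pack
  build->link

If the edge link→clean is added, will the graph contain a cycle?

No

Adding link→clean creates a cycle iff clean can already reach link.
Explore from clean: no path reaches link. The graph stays acyclic.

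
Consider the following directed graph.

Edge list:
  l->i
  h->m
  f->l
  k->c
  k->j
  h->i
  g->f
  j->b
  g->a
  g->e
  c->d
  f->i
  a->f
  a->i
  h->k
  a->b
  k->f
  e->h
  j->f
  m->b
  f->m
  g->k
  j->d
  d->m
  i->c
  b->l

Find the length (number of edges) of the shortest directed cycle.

6

For each vertex v, BFS finds the shortest path from v back to v.
The shortest such closed walk is d → m → b → l → i → c → d, length 6.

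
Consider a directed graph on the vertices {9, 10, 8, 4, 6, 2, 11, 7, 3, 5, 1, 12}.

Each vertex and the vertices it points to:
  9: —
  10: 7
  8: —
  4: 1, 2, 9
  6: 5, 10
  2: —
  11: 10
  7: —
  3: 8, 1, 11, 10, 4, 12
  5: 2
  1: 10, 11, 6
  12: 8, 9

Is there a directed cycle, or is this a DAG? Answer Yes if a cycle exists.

DFS with white/gray/black marking, starting from 3:
3 gray
  8 gray
  8 black
  1 gray
    10 gray
      7 gray
      7 black
    10 black
    11 gray
      11→10: 10 black — skip
    11 black
    6 gray
      5 gray
        2 gray
        2 black
      5 black
      6→10: 10 black — skip
    6 black
  1 black
  3→11: 11 black — skip
  3→10: 10 black — skip
  4 gray
    4→1: 1 black — skip
    4→2: 2 black — skip
    9 gray
    9 black
  4 black
  12 gray
    12→8: 8 black — skip
    12→9: 9 black — skip
  12 black
3 black
Every edge goes to a white or black vertex — no back edge, so the graph is acyclic.

No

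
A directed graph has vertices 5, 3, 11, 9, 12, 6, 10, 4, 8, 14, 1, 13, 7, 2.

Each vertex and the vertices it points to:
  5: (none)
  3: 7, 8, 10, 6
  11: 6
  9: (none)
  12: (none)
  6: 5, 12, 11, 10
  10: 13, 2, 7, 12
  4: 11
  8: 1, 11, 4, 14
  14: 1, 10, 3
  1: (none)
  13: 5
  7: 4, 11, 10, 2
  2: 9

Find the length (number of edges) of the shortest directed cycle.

For each vertex v, BFS finds the shortest path from v back to v.
The shortest such closed walk is 6 → 11 → 6, length 2.

2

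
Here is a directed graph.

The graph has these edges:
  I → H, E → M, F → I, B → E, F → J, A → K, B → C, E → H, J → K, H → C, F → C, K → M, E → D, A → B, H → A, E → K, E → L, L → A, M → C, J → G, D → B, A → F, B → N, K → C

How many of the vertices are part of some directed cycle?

8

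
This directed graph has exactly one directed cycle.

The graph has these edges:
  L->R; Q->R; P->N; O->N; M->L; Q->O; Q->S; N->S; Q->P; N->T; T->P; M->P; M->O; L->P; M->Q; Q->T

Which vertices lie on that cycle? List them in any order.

DFS with gray/black marking from T:
T gray
  P gray
    N gray
      S gray
      S black
      N→T: T is gray → back edge
Back edge closes the cycle T → P → N → T; its vertices are {N, P, T}.

N, P, T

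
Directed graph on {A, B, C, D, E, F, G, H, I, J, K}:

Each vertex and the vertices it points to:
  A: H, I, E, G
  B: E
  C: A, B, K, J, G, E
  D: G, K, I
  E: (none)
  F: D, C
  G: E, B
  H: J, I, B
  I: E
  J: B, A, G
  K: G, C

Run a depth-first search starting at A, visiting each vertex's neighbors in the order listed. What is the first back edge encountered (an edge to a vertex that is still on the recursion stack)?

J->A

DFS from A (visiting each vertex's neighbors in the order listed); mark gray on enter, black on exit:
A gray
  H gray
    J gray
      B gray
        E gray
        E black
      B black
      J→A: A is gray → back edge
First back edge: J → A.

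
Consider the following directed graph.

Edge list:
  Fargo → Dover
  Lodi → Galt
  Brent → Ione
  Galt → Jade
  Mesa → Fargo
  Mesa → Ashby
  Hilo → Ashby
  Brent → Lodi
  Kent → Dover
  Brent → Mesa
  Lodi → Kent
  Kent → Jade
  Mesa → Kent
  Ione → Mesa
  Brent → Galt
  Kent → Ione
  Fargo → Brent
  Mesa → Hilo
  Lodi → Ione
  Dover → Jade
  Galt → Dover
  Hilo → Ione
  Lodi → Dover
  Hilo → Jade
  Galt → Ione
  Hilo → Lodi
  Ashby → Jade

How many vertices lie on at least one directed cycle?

8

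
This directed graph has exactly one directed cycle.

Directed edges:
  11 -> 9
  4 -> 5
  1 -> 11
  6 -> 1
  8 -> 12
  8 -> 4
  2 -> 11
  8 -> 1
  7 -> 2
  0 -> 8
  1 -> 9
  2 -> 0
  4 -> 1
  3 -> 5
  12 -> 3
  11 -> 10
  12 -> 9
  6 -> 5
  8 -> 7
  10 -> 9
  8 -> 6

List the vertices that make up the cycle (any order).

0, 2, 7, 8

DFS with gray/black marking from 8:
8 gray
  12 gray
    3 gray
      5 gray
      5 black
    3 black
    9 gray
    9 black
  12 black
  1 gray
    1→9: 9 black — skip
    11 gray
      10 gray
        10→9: 9 black — skip
      10 black
      11→9: 9 black — skip
    11 black
  1 black
  6 gray
    6→1: 1 black — skip
    6→5: 5 black — skip
  6 black
  7 gray
    2 gray
      2→11: 11 black — skip
      0 gray
        0→8: 8 is gray → back edge
Back edge closes the cycle 8 → 7 → 2 → 0 → 8; its vertices are {0, 2, 7, 8}.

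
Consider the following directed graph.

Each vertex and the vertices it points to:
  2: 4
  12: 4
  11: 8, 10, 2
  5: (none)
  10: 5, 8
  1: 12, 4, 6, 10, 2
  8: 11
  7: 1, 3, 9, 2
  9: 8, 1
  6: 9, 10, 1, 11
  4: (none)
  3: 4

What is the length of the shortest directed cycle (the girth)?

2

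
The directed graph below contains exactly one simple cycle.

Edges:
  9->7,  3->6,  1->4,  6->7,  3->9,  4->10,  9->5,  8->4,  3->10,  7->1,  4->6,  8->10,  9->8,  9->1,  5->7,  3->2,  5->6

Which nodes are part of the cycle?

DFS with gray/black marking from 6:
6 gray
  7 gray
    1 gray
      4 gray
        10 gray
        10 black
        4→6: 6 is gray → back edge
Back edge closes the cycle 6 → 7 → 1 → 4 → 6; its vertices are {1, 4, 6, 7}.

1, 4, 6, 7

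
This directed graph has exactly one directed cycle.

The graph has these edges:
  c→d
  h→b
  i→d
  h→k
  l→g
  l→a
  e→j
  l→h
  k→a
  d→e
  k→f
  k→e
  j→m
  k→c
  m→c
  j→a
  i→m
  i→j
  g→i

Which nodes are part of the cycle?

DFS with gray/black marking from j:
j gray
  a gray
  a black
  m gray
    c gray
      d gray
        e gray
          e→j: j is gray → back edge
Back edge closes the cycle j → m → c → d → e → j; its vertices are {c, d, e, j, m}.

c, d, e, j, m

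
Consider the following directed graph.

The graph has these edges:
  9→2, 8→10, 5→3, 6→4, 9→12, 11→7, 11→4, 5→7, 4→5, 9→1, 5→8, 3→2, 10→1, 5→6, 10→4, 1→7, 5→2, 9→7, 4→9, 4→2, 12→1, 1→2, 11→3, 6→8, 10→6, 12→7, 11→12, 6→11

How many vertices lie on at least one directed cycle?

A vertex is on a directed cycle iff it belongs to a strongly connected component of size ≥ 2 (or has a self-loop).
The vertices on cycles are {4, 5, 6, 8, 10, 11} — 6 in total.

6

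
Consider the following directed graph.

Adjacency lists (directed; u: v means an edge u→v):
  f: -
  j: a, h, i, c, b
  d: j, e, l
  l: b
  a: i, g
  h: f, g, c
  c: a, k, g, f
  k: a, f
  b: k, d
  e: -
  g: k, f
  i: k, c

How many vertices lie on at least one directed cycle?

A vertex is on a directed cycle iff it belongs to a strongly connected component of size ≥ 2 (or has a self-loop).
The vertices on cycles are {a, b, c, d, g, i, j, k, l} — 9 in total.

9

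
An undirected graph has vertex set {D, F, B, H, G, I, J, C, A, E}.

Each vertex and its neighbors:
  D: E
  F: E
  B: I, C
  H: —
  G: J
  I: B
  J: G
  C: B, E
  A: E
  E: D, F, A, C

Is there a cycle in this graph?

No

DFS, tracking each vertex's parent; an edge to a visited non-parent vertex closes a cycle.
Start from B:
visit B (parent –)
  visit I (parent B)
    I–B: parent, skip
  visit C (parent B)
    C–B: parent, skip
    visit E (parent C)
      visit D (parent E)
        D–E: parent, skip
      visit F (parent E)
        F–E: parent, skip
      visit A (parent E)
        A–E: parent, skip
      E–C: parent, skip
visit H (parent –)
visit G (parent –)
  visit J (parent G)
    J–G: parent, skip
No non-parent visited neighbor found — the graph is a forest.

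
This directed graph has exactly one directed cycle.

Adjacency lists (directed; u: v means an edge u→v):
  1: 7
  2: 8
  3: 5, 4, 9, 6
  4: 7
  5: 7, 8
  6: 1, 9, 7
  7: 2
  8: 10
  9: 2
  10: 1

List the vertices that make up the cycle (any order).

DFS with gray/black marking from 8:
8 gray
  10 gray
    1 gray
      7 gray
        2 gray
          2→8: 8 is gray → back edge
Back edge closes the cycle 8 → 10 → 1 → 7 → 2 → 8; its vertices are {1, 2, 7, 8, 10}.

1, 2, 7, 8, 10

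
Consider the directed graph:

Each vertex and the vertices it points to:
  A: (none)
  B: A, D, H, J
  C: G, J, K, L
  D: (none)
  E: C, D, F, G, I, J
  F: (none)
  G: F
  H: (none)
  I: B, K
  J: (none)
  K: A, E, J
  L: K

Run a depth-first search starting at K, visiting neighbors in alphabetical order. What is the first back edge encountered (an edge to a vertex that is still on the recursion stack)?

C->K

DFS from K (visiting neighbors in alphabetical order); mark gray on enter, black on exit:
K gray
  A gray
  A black
  E gray
    C gray
      G gray
        F gray
        F black
      G black
      J gray
      J black
      C→K: K is gray → back edge
First back edge: C → K.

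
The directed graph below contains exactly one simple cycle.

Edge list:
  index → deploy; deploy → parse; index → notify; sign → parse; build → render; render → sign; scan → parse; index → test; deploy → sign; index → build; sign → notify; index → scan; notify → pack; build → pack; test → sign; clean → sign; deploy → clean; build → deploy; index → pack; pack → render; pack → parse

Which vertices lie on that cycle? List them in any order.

DFS with gray/black marking from notify:
notify gray
  pack gray
    parse gray
    parse black
    render gray
      sign gray
        sign→notify: notify is gray → back edge
Back edge closes the cycle notify → pack → render → sign → notify; its vertices are {pack, sign, notify, render}.

pack, sign, notify, render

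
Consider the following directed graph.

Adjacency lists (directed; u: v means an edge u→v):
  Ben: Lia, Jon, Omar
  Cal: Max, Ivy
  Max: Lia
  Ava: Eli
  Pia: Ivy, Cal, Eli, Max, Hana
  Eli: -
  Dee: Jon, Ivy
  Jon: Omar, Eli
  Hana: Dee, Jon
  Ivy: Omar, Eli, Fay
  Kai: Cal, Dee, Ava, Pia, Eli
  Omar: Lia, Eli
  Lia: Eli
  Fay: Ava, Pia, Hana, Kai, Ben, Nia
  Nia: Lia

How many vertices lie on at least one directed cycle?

7

A vertex is on a directed cycle iff it belongs to a strongly connected component of size ≥ 2 (or has a self-loop).
The vertices on cycles are {Cal, Dee, Fay, Ivy, Kai, Pia, Hana} — 7 in total.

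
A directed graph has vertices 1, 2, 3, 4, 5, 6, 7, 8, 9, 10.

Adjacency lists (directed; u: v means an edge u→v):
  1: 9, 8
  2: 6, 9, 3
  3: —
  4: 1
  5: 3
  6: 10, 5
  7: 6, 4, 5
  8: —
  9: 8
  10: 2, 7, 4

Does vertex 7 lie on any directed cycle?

7 is on a cycle iff 7 can reach itself via ≥1 edge.
7 → 6 → 10 → 7 — yes.

Yes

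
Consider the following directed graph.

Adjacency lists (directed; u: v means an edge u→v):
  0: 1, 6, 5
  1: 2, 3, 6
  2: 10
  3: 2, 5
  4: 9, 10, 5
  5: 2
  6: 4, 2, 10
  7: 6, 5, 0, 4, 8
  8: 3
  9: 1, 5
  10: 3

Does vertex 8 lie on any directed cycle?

No

8 lies on a cycle iff there is a path from 8 back to itself.
Exploring from 8, it never reaches itself; equivalently, its strongly connected component is a singleton.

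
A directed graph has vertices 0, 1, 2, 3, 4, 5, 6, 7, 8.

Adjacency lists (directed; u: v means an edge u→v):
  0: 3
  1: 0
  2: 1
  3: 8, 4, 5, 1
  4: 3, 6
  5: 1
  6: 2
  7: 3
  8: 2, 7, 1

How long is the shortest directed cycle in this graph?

2

For each vertex v, BFS finds the shortest path from v back to v.
The shortest such closed walk is 4 → 3 → 4, length 2.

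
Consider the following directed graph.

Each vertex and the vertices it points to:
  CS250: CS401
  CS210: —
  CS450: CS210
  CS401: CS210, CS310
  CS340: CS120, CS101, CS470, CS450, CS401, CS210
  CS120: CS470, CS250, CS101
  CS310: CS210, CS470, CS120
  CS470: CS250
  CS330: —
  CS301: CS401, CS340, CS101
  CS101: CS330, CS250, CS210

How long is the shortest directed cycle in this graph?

For each vertex v, BFS finds the shortest path from v back to v.
The shortest such closed walk is CS401 → CS310 → CS470 → CS250 → CS401, length 4.

4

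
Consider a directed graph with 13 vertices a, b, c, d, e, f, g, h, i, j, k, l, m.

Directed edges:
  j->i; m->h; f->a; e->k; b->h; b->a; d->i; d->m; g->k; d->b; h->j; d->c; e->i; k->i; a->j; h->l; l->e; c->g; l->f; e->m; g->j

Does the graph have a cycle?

DFS with white/gray/black marking, starting from a:
a gray
  j gray
    i gray
    i black
  j black
a black
b gray
  b→a: a black — skip
  h gray
    l gray
      f gray
        f→a: a black — skip
      f black
      e gray
        m gray
          m→h: h is gray → back edge
Back edge found, so a cycle exists: h → l → e → m → h.

Yes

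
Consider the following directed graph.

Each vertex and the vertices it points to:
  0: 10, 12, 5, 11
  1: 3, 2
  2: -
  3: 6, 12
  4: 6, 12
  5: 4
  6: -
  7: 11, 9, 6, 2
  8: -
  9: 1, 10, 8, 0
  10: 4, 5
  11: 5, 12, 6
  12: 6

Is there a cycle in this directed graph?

No

DFS with white/gray/black marking, starting from 8:
8 gray
8 black
0 gray
  10 gray
    4 gray
      6 gray
      6 black
      12 gray
        12→6: 6 black — skip
      12 black
    4 black
    5 gray
      5→4: 4 black — skip
    5 black
  10 black
  0→12: 12 black — skip
  0→5: 5 black — skip
  11 gray
    11→5: 5 black — skip
    11→12: 12 black — skip
    11→6: 6 black — skip
  11 black
0 black
1 gray
  3 gray
    3→6: 6 black — skip
    3→12: 12 black — skip
  3 black
  2 gray
  2 black
1 black
7 gray
  7→11: 11 black — skip
  9 gray
    9→1: 1 black — skip
    9→10: 10 black — skip
    9→8: 8 black — skip
    9→0: 0 black — skip
  9 black
  7→6: 6 black — skip
  7→2: 2 black — skip
7 black
Every edge goes to a white or black vertex — no back edge, so the graph is acyclic.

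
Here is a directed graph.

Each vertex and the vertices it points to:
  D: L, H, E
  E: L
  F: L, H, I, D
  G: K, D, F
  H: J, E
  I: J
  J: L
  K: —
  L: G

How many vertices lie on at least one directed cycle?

8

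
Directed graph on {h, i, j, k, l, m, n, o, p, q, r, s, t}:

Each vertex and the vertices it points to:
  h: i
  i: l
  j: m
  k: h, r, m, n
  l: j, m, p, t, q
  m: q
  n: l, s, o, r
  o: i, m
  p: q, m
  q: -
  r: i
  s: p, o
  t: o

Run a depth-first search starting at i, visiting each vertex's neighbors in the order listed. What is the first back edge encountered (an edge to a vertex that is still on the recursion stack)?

o→i

DFS from i (visiting each vertex's neighbors in the order listed); mark gray on enter, black on exit:
i gray
  l gray
    j gray
      m gray
        q gray
        q black
      m black
    j black
    l→m: m black — skip
    p gray
      p→q: q black — skip
      p→m: m black — skip
    p black
    t gray
      o gray
        o→i: i is gray → back edge
First back edge: o → i.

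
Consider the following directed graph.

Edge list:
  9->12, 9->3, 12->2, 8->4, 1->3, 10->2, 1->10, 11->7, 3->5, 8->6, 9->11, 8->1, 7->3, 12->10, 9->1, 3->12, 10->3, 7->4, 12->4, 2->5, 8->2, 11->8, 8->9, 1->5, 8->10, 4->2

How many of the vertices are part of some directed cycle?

A vertex is on a directed cycle iff it belongs to a strongly connected component of size ≥ 2 (or has a self-loop).
The vertices on cycles are {3, 8, 9, 10, 11, 12} — 6 in total.

6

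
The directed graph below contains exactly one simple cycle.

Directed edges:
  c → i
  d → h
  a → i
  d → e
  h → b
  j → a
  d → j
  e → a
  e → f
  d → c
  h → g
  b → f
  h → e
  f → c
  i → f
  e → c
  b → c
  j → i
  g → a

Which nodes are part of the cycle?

DFS with gray/black marking from c:
c gray
  i gray
    f gray
      f→c: c is gray → back edge
Back edge closes the cycle c → i → f → c; its vertices are {c, f, i}.

c, f, i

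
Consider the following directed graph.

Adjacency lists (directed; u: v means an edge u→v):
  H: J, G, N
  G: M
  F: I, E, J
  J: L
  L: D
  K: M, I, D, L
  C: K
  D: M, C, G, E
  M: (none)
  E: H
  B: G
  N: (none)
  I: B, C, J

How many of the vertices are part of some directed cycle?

8

A vertex is on a directed cycle iff it belongs to a strongly connected component of size ≥ 2 (or has a self-loop).
The vertices on cycles are {C, D, E, H, I, J, K, L} — 8 in total.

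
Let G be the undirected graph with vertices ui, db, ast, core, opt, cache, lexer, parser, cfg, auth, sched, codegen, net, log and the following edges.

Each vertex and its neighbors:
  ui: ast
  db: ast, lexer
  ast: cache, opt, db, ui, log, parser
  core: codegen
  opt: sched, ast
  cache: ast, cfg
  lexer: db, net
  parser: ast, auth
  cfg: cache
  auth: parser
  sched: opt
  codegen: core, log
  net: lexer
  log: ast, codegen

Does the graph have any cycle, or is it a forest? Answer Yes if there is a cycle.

DFS, tracking each vertex's parent; an edge to a visited non-parent vertex closes a cycle.
Start from cache:
visit cache (parent –)
  visit ast (parent cache)
    ast–cache: parent, skip
    visit opt (parent ast)
      visit sched (parent opt)
        sched–opt: parent, skip
      opt–ast: parent, skip
    visit db (parent ast)
      db–ast: parent, skip
      visit lexer (parent db)
        lexer–db: parent, skip
        visit net (parent lexer)
          net–lexer: parent, skip
    visit ui (parent ast)
      ui–ast: parent, skip
    visit log (parent ast)
      log–ast: parent, skip
      visit codegen (parent log)
        visit core (parent codegen)
          core–codegen: parent, skip
        codegen–log: parent, skip
    visit parser (parent ast)
      parser–ast: parent, skip
      visit auth (parent parser)
        auth–parser: parent, skip
  visit cfg (parent cache)
    cfg–cache: parent, skip
No non-parent visited neighbor found — the graph is a forest.

No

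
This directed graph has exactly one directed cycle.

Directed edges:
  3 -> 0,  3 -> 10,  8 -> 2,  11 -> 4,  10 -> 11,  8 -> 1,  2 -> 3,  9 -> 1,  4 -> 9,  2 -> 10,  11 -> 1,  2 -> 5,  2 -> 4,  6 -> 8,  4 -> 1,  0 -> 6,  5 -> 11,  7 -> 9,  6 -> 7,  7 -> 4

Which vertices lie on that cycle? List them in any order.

DFS with gray/black marking from 2:
2 gray
  10 gray
    11 gray
      1 gray
      1 black
      4 gray
        4→1: 1 black — skip
        9 gray
          9→1: 1 black — skip
        9 black
      4 black
    11 black
  10 black
  3 gray
    3→10: 10 black — skip
    0 gray
      6 gray
        7 gray
          7→4: 4 black — skip
          7→9: 9 black — skip
        7 black
        8 gray
          8→2: 2 is gray → back edge
Back edge closes the cycle 2 → 3 → 0 → 6 → 8 → 2; its vertices are {0, 2, 3, 6, 8}.

0, 2, 3, 6, 8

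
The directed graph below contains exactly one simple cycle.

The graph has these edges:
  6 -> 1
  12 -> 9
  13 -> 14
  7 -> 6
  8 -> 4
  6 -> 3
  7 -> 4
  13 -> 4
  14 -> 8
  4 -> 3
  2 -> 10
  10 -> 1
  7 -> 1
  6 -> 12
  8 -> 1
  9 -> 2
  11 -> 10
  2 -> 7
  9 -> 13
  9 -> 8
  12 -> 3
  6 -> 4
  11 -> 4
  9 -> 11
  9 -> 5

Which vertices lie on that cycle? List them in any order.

DFS with gray/black marking from 9:
9 gray
  5 gray
  5 black
  13 gray
    14 gray
      8 gray
        1 gray
        1 black
        4 gray
          3 gray
          3 black
        4 black
      8 black
    14 black
    13→4: 4 black — skip
  13 black
  2 gray
    10 gray
      10→1: 1 black — skip
    10 black
    7 gray
      7→4: 4 black — skip
      7→1: 1 black — skip
      6 gray
        6→4: 4 black — skip
        6→1: 1 black — skip
        12 gray
          12→3: 3 black — skip
          12→9: 9 is gray → back edge
Back edge closes the cycle 9 → 2 → 7 → 6 → 12 → 9; its vertices are {2, 6, 7, 9, 12}.

2, 6, 7, 9, 12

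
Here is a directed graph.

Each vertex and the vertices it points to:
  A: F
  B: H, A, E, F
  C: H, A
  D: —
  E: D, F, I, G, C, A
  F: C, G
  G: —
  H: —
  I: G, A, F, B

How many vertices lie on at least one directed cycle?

6

A vertex is on a directed cycle iff it belongs to a strongly connected component of size ≥ 2 (or has a self-loop).
The vertices on cycles are {A, B, C, E, F, I} — 6 in total.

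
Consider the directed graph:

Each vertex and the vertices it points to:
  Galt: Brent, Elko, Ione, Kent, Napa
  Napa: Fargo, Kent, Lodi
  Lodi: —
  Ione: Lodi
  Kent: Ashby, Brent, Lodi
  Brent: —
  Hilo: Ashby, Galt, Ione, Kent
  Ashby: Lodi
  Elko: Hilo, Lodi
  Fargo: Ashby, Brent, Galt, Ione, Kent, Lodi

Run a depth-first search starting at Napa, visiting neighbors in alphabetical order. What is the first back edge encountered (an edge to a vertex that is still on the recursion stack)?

Hilo→Galt

DFS from Napa (visiting neighbors in alphabetical order); mark gray on enter, black on exit:
Napa gray
  Fargo gray
    Ashby gray
      Lodi gray
      Lodi black
    Ashby black
    Brent gray
    Brent black
    Galt gray
      Galt→Brent: Brent black — skip
      Elko gray
        Hilo gray
          Hilo→Ashby: Ashby black — skip
          Hilo→Galt: Galt is gray → back edge
First back edge: Hilo → Galt.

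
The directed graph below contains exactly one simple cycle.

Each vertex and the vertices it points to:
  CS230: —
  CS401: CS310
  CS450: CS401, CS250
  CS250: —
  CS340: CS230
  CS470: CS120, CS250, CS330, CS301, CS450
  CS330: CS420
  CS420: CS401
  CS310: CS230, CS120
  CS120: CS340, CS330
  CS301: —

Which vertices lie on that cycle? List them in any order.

DFS with gray/black marking from CS120:
CS120 gray
  CS340 gray
    CS230 gray
    CS230 black
  CS340 black
  CS330 gray
    CS420 gray
      CS401 gray
        CS310 gray
          CS310→CS230: CS230 black — skip
          CS310→CS120: CS120 is gray → back edge
Back edge closes the cycle CS120 → CS330 → CS420 → CS401 → CS310 → CS120; its vertices are {CS120, CS310, CS330, CS401, CS420}.

CS120, CS310, CS330, CS401, CS420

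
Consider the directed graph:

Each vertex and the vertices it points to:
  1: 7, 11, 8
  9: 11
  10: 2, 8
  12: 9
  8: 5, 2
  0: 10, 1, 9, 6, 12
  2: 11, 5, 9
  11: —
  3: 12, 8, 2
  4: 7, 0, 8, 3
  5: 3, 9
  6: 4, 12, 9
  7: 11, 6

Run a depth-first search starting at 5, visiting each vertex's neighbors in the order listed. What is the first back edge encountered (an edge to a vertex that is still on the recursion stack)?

8→5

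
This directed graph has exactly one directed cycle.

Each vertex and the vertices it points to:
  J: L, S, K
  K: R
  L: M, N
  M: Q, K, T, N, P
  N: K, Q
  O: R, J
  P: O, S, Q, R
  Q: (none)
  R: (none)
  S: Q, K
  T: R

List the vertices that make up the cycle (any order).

DFS with gray/black marking from J:
J gray
  L gray
    M gray
      Q gray
      Q black
      K gray
        R gray
        R black
      K black
      T gray
        T→R: R black — skip
      T black
      N gray
        N→K: K black — skip
        N→Q: Q black — skip
      N black
      P gray
        O gray
          O→R: R black — skip
          O→J: J is gray → back edge
Back edge closes the cycle J → L → M → P → O → J; its vertices are {J, L, M, O, P}.

J, L, M, O, P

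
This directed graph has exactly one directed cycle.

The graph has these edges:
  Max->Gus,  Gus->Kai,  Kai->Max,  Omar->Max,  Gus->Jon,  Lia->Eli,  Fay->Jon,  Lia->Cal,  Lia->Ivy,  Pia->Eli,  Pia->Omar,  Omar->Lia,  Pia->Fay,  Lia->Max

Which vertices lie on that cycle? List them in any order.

DFS with gray/black marking from Max:
Max gray
  Gus gray
    Jon gray
    Jon black
    Kai gray
      Kai→Max: Max is gray → back edge
Back edge closes the cycle Max → Gus → Kai → Max; its vertices are {Gus, Kai, Max}.

Gus, Kai, Max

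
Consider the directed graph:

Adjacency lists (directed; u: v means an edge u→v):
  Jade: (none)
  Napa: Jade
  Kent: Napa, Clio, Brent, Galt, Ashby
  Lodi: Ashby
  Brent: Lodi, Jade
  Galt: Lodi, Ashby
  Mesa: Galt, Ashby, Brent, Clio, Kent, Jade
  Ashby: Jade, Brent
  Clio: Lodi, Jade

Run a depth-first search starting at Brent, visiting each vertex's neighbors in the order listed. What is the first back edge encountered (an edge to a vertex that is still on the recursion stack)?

DFS from Brent (visiting each vertex's neighbors in the order listed); mark gray on enter, black on exit:
Brent gray
  Lodi gray
    Ashby gray
      Jade gray
      Jade black
      Ashby→Brent: Brent is gray → back edge
First back edge: Ashby → Brent.

Ashby->Brent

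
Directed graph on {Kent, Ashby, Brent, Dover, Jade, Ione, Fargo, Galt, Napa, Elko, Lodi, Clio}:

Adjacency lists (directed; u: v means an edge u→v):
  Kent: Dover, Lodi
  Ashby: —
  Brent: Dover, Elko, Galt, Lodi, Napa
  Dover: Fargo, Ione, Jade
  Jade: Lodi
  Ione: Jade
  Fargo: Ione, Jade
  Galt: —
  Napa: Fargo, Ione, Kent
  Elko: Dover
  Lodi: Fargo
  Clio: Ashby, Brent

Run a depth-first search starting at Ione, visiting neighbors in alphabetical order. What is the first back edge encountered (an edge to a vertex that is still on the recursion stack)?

Fargo->Ione

DFS from Ione (visiting neighbors in alphabetical order); mark gray on enter, black on exit:
Ione gray
  Jade gray
    Lodi gray
      Fargo gray
        Fargo→Ione: Ione is gray → back edge
First back edge: Fargo → Ione.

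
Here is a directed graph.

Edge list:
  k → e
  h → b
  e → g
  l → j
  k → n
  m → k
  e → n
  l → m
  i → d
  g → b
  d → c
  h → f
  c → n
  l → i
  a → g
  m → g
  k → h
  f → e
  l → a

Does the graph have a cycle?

No

DFS with white/gray/black marking, starting from a:
a gray
  g gray
    b gray
    b black
  g black
a black
d gray
  c gray
    n gray
    n black
  c black
d black
k gray
  k→n: n black — skip
  h gray
    h→b: b black — skip
    f gray
      e gray
        e→g: g black — skip
        e→n: n black — skip
      e black
    f black
  h black
  k→e: e black — skip
k black
l gray
  m gray
    m→k: k black — skip
    m→g: g black — skip
  m black
  l→a: a black — skip
  j gray
  j black
  i gray
    i→d: d black — skip
  i black
l black
Every edge goes to a white or black vertex — no back edge, so the graph is acyclic.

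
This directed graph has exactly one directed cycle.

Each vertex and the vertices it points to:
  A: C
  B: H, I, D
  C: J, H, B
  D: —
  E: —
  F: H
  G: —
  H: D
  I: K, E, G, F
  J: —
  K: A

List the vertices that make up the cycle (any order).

A, B, C, I, K

DFS with gray/black marking from C:
C gray
  J gray
  J black
  H gray
    D gray
    D black
  H black
  B gray
    B→H: H black — skip
    I gray
      K gray
        A gray
          A→C: C is gray → back edge
Back edge closes the cycle C → B → I → K → A → C; its vertices are {A, B, C, I, K}.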